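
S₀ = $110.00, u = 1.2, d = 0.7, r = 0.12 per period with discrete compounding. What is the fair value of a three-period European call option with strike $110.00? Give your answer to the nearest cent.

$34.00

Risk-neutral probability p = (1 + 0.12 − 0.7)/(1.2 − 0.7) = 0.4200/0.5000 = 0.8400
Terminal stock prices: S_uuu = 190.1, S_uud = 110.9, S_udd = 64.68, S_ddd = 37.73
Terminal payoffs (S − K): max(80.08, 0) = 80.08, max(0.88, 0) = 0.88, max(-45.32, 0) = 0, max(-72.27, 0) = 0
Node uu (S = 158.4): V_uu = 1/1.12·[0.8400·80.0800 + 0.1600·0.8800] = 60.1857
Node ud (S = 92.4): V_ud = 1/1.12·[0.8400·0.8800 + 0.1600·0.0000] = 0.6600
Node dd (S = 53.9): V_dd = 1/1.12·[0.8400·0.0000 + 0.1600·0.0000] = 0.0000
Node u (S = 132): V_u = 1/1.12·[0.8400·60.1857 + 0.1600·0.6600] = 45.2336
Node d (S = 77): V_d = 1/1.12·[0.8400·0.6600 + 0.1600·0.0000] = 0.4950
Node 0 (S = 110): V_0 = 1/1.12·[0.8400·45.2336 + 0.1600·0.4950] = 33.9959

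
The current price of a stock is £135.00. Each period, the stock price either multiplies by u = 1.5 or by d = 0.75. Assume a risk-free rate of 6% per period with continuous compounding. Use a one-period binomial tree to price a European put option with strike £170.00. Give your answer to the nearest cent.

£37.83

Risk-neutral probability p = (e^0.06 − 0.75)/(1.5 − 0.75) = 0.3118/0.7500 = 0.4158
Terminal stock prices: S_u = 202.5, S_d = 101.2
Terminal payoffs (K − S): max(-32.5, 0) = 0, max(68.75, 0) = 68.75
Node 0 (S = 135): V_0 = e^(−0.06)·[0.4158·0.0000 + 0.5842·68.7500] = 37.8260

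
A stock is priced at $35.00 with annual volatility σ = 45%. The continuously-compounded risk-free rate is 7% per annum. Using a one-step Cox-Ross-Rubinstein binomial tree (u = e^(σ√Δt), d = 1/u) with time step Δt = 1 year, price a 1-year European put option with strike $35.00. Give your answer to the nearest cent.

$6.30

CRR parameters: u = e^(σ√Δt) = e^(0.45·√1) = 1.5683, d = 1/u = 0.6376
Per-period rate: rΔt = 0.07·1 = 0.07, so R = e^0.07 = 1.0725
Risk-neutral probability p = (e^0.07 − 0.6376)/(1.5683 − 0.6376) = 0.4349/0.9307 = 0.4673
Terminal stock prices: S_u = 54.89, S_d = 22.32
Terminal payoffs (K − S): max(-19.89, 0) = 0, max(12.68, 0) = 12.68
Node 0 (S = 35): V_0 = e^(−0.07)·[0.4673·0.0000 + 0.5327·12.6830] = 6.2998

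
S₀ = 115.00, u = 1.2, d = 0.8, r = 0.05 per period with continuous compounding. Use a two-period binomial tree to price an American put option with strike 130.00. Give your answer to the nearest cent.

Risk-neutral probability p = (e^0.05 − 0.8)/(1.2 − 0.8) = 0.2513/0.4000 = 0.6282
Terminal stock prices: S_uu = 165.6, S_ud = 110.4, S_dd = 73.6
Terminal payoffs (K − S): max(-35.6, 0) = 0, max(19.6, 0) = 19.6, max(56.4, 0) = 56.4
Node u (S = 138): continuation = e^(−0.05)·[0.6282·0.0000 + 0.3718·19.6000] = 6.9323; exercise value = 0.0000 ≤ continuation, so V_u = 6.9323
Node d (S = 92): continuation = e^(−0.05)·[0.6282·19.6000 + 0.3718·56.4000] = 31.6598; exercise value = 38.0000 > continuation, so V_d = 38.0000 (exercise)
Node 0 (S = 115): continuation = e^(−0.05)·[0.6282·6.9323 + 0.3718·38.0000] = 17.5825; exercise value = 15.0000 ≤ continuation, so V_0 = 17.5825

17.58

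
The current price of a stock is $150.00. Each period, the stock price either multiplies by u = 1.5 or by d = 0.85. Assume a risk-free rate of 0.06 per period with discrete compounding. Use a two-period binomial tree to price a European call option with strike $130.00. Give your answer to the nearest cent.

Risk-neutral probability p = (1 + 0.06 − 0.85)/(1.5 − 0.85) = 0.2100/0.6500 = 0.3231
Terminal stock prices: S_uu = 337.5, S_ud = 191.2, S_dd = 108.4
Terminal payoffs (S − K): max(207.5, 0) = 207.5, max(61.25, 0) = 61.25, max(-21.63, 0) = 0
Node u (S = 225): V_u = 1/1.06·[0.3231·207.5000 + 0.6769·61.2500] = 102.3585
Node d (S = 127.5): V_d = 1/1.06·[0.3231·61.2500 + 0.6769·0.0000] = 18.6684
Node 0 (S = 150): V_0 = 1/1.06·[0.3231·102.3585 + 0.6769·18.6684] = 43.1195

$43.12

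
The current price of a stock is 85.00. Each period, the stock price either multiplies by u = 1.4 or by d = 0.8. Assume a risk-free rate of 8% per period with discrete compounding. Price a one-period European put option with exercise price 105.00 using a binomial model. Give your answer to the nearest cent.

Risk-neutral probability p = (1 + 0.08 − 0.8)/(1.4 − 0.8) = 0.2800/0.6000 = 0.4667
Terminal stock prices: S_u = 119, S_d = 68
Terminal payoffs (K − S): max(-14, 0) = 0, max(37, 0) = 37
Node 0 (S = 85): V_0 = 1/1.08·[0.4667·0.0000 + 0.5333·37.0000] = 18.2716

18.27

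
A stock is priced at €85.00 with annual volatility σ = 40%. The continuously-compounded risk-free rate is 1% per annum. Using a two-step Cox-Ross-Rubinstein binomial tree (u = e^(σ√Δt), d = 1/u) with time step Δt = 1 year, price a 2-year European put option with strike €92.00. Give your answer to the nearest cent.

CRR parameters: u = e^(σ√Δt) = e^(0.4·√1) = 1.4918, d = 1/u = 0.6703
Per-period rate: rΔt = 0.01·1 = 0.01, so R = e^0.01 = 1.0101
Risk-neutral probability p = (e^0.01 − 0.6703)/(1.4918 − 0.6703) = 0.3397/0.8215 = 0.4135
Terminal stock prices: S_uu = 189.2, S_ud = 85, S_dd = 38.19
Terminal payoffs (K − S): max(-97.17, 0) = 0, max(7, 0) = 7, max(53.81, 0) = 53.81
Node u (S = 126.8): V_u = e^(−0.01)·[0.4135·0.0000 + 0.5865·7.0000] = 4.0643
Node d (S = 56.98): V_d = e^(−0.01)·[0.4135·7.0000 + 0.5865·53.8070] = 34.1074
Node 0 (S = 85): V_0 = e^(−0.01)·[0.4135·4.0643 + 0.5865·34.1074] = 21.4674

€21.47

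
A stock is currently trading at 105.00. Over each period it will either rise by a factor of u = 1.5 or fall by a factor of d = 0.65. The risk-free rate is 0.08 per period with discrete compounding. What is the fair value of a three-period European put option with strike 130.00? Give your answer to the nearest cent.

Risk-neutral probability p = (1 + 0.08 − 0.65)/(1.5 − 0.65) = 0.4300/0.8500 = 0.5059
Terminal stock prices: S_uuu = 354.4, S_uud = 153.6, S_udd = 66.54, S_ddd = 28.84
Terminal payoffs (K − S): max(-224.4, 0) = 0, max(-23.56, 0) = 0, max(63.46, 0) = 63.46, max(101.2, 0) = 101.2
Node uu (S = 236.2): V_uu = 1/1.08·[0.5059·0.0000 + 0.4941·0.0000] = 0.0000
Node ud (S = 102.4): V_ud = 1/1.08·[0.5059·0.0000 + 0.4941·63.4562] = 29.0323
Node dd (S = 44.36): V_dd = 1/1.08·[0.5059·63.4562 + 0.4941·101.1644] = 76.0079
Node u (S = 157.5): V_u = 1/1.08·[0.5059·0.0000 + 0.4941·29.0323] = 13.2827
Node d (S = 68.25): V_d = 1/1.08·[0.5059·29.0323 + 0.4941·76.0079] = 48.3738
Node 0 (S = 105): V_0 = 1/1.08·[0.5059·13.2827 + 0.4941·48.3738] = 28.3536

28.35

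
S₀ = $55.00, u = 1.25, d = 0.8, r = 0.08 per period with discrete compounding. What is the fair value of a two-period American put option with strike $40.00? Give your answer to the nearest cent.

$0.59

Risk-neutral probability p = (1 + 0.08 − 0.8)/(1.25 − 0.8) = 0.2800/0.4500 = 0.6222
Terminal stock prices: S_uu = 85.94, S_ud = 55, S_dd = 35.2
Terminal payoffs (K − S): max(-45.94, 0) = 0, max(-15, 0) = 0, max(4.8, 0) = 4.8
Node u (S = 68.75): continuation = 1/1.08·[0.6222·0.0000 + 0.3778·0.0000] = 0.0000; exercise value = 0.0000 ≤ continuation, so V_u = 0.0000
Node d (S = 44): continuation = 1/1.08·[0.6222·0.0000 + 0.3778·4.8000] = 1.6790; exercise value = 0.0000 ≤ continuation, so V_d = 1.6790
Node 0 (S = 55): continuation = 1/1.08·[0.6222·0.0000 + 0.3778·1.6790] = 0.5873; exercise value = 0.0000 ≤ continuation, so V_0 = 0.5873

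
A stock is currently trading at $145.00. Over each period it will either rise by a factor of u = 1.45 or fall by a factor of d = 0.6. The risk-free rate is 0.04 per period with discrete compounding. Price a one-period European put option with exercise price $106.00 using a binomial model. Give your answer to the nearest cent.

Risk-neutral probability p = (1 + 0.04 − 0.6)/(1.45 − 0.6) = 0.4400/0.8500 = 0.5176
Terminal stock prices: S_u = 210.2, S_d = 87
Terminal payoffs (K − S): max(-104.2, 0) = 0, max(19, 0) = 19
Node 0 (S = 145): V_0 = 1/1.04·[0.5176·0.0000 + 0.4824·19.0000] = 8.8122

$8.81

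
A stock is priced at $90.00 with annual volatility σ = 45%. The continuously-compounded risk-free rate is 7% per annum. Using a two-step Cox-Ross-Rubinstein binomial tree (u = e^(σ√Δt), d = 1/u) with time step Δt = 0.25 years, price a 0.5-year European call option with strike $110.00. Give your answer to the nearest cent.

CRR parameters: u = e^(σ√Δt) = e^(0.45·√0.25) = 1.2523, d = 1/u = 0.7985
Per-period rate: rΔt = 0.07·0.25 = 0.0175, so R = e^0.0175 = 1.0177
Risk-neutral probability p = (e^0.0175 − 0.7985)/(1.2523 − 0.7985) = 0.2191/0.4538 = 0.4829
Terminal stock prices: S_uu = 141.1, S_ud = 90, S_dd = 57.39
Terminal payoffs (S − K): max(31.15, 0) = 31.15, max(-20, 0) = 0, max(-52.61, 0) = 0
Node u (S = 112.7): V_u = e^(−0.0175)·[0.4829·31.1481 + 0.5171·0.0000] = 14.7801
Node d (S = 71.87): V_d = e^(−0.0175)·[0.4829·0.0000 + 0.5171·0.0000] = 0.0000
Node 0 (S = 90): V_0 = e^(−0.0175)·[0.4829·14.7801 + 0.5171·0.0000] = 7.0133

$7.01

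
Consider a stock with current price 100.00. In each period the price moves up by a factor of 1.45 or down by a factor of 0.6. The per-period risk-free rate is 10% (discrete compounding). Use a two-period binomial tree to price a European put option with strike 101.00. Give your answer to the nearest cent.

Risk-neutral probability p = (1 + 0.1 − 0.6)/(1.45 − 0.6) = 0.5000/0.8500 = 0.5882
Terminal stock prices: S_uu = 210.2, S_ud = 87, S_dd = 36
Terminal payoffs (K − S): max(-109.2, 0) = 0, max(14, 0) = 14, max(65, 0) = 65
Node u (S = 145): V_u = 1/1.1·[0.5882·0.0000 + 0.4118·14.0000] = 5.2406
Node d (S = 60): V_d = 1/1.1·[0.5882·14.0000 + 0.4118·65.0000] = 31.8182
Node 0 (S = 100): V_0 = 1/1.1·[0.5882·5.2406 + 0.4118·31.8182] = 14.7130

14.71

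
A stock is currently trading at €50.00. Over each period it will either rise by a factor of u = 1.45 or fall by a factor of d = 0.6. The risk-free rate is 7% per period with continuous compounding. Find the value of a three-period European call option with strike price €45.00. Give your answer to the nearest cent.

Risk-neutral probability p = (e^0.07 − 0.6)/(1.45 − 0.6) = 0.4725/0.8500 = 0.5559
Terminal stock prices: S_uuu = 152.4, S_uud = 63.07, S_udd = 26.1, S_ddd = 10.8
Terminal payoffs (S − K): max(107.4, 0) = 107.4, max(18.07, 0) = 18.07, max(-18.9, 0) = 0, max(-34.2, 0) = 0
Node uu (S = 105.1): V_uu = e^(−0.07)·[0.5559·107.4313 + 0.4441·18.0750] = 63.1673
Node ud (S = 43.5): V_ud = e^(−0.07)·[0.5559·18.0750 + 0.4441·0.0000] = 9.3685
Node dd (S = 18): V_dd = e^(−0.07)·[0.5559·0.0000 + 0.4441·0.0000] = 0.0000
Node u (S = 72.5): V_u = e^(−0.07)·[0.5559·63.1673 + 0.4441·9.3685] = 36.6196
Node d (S = 30): V_d = e^(−0.07)·[0.5559·9.3685 + 0.4441·0.0000] = 4.8558
Node 0 (S = 50): V_0 = e^(−0.07)·[0.5559·36.6196 + 0.4441·4.8558] = 20.9910

€20.99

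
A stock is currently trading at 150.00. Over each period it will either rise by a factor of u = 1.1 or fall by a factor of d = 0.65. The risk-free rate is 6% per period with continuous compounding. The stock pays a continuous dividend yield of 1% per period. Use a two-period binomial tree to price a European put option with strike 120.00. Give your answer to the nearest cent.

Per-period risk-free factor R = e^0.06 = 1.0618; dividend-adjusted growth = e^(0.06−0.01) = 1.0513.
Risk-neutral probability p = (1.0513 − 0.65)/(1.1 − 0.65) = 0.4013/0.4500 = 0.8917
Terminal stock prices: S_uu = 181.5, S_ud = 107.2, S_dd = 63.38
Terminal payoffs (K − S): max(-61.5, 0) = 0, max(12.75, 0) = 12.75, max(56.62, 0) = 56.62
Node u (S = 165): V_u = e^(−0.06)·[0.8917·0.0000 + 0.1083·12.7500] = 1.3002
Node d (S = 97.5): V_d = e^(−0.06)·[0.8917·12.7500 + 0.1083·56.6250] = 16.4819
Node 0 (S = 150): V_0 = e^(−0.06)·[0.8917·1.3002 + 0.1083·16.4819] = 2.7728

2.77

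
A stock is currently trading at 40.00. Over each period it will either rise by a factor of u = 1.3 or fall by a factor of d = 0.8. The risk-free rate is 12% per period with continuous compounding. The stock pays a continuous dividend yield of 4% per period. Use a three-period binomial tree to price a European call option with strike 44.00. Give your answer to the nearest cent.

8.50

Per-period risk-free factor R = e^0.12 = 1.1275; dividend-adjusted growth = e^(0.12−0.04) = 1.0833.
Risk-neutral probability p = (1.0833 − 0.8)/(1.3 − 0.8) = 0.2833/0.5000 = 0.5666
Terminal stock prices: S_uuu = 87.88, S_uud = 54.08, S_udd = 33.28, S_ddd = 20.48
Terminal payoffs (S − K): max(43.88, 0) = 43.88, max(10.08, 0) = 10.08, max(-10.72, 0) = 0, max(-23.52, 0) = 0
Node uu (S = 67.6): V_uu = e^(−0.12)·[0.5666·43.8800 + 0.4334·10.0800] = 25.9249
Node ud (S = 41.6): V_ud = e^(−0.12)·[0.5666·10.0800 + 0.4334·0.0000] = 5.0653
Node dd (S = 25.6): V_dd = e^(−0.12)·[0.5666·0.0000 + 0.4334·0.0000] = 0.0000
Node u (S = 52): V_u = e^(−0.12)·[0.5666·25.9249 + 0.4334·5.0653] = 14.9746
Node d (S = 32): V_d = e^(−0.12)·[0.5666·5.0653 + 0.4334·0.0000] = 2.5453
Node 0 (S = 40): V_0 = e^(−0.12)·[0.5666·14.9746 + 0.4334·2.5453] = 8.5033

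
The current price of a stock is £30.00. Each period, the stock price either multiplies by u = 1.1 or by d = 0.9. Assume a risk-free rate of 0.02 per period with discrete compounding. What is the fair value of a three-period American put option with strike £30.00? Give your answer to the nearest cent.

Risk-neutral probability p = (1 + 0.02 − 0.9)/(1.1 − 0.9) = 0.1200/0.2000 = 0.6000
Terminal stock prices: S_uuu = 39.93, S_uud = 32.67, S_udd = 26.73, S_ddd = 21.87
Terminal payoffs (K − S): max(-9.93, 0) = 0, max(-2.67, 0) = 0, max(3.27, 0) = 3.27, max(8.13, 0) = 8.13
Node uu (S = 36.3): continuation = 1/1.02·[0.6000·0.0000 + 0.4000·0.0000] = 0.0000; exercise value = 0.0000 ≤ continuation, so V_uu = 0.0000
Node ud (S = 29.7): continuation = 1/1.02·[0.6000·0.0000 + 0.4000·3.2700] = 1.2824; exercise value = 0.3000 ≤ continuation, so V_ud = 1.2824
Node dd (S = 24.3): continuation = 1/1.02·[0.6000·3.2700 + 0.4000·8.1300] = 5.1118; exercise value = 5.7000 > continuation, so V_dd = 5.7000 (exercise)
Node u (S = 33): continuation = 1/1.02·[0.6000·0.0000 + 0.4000·1.2824] = 0.5029; exercise value = 0.0000 ≤ continuation, so V_u = 0.5029
Node d (S = 27): continuation = 1/1.02·[0.6000·1.2824 + 0.4000·5.7000] = 2.9896; exercise value = 3.0000 > continuation, so V_d = 3.0000 (exercise)
Node 0 (S = 30): continuation = 1/1.02·[0.6000·0.5029 + 0.4000·3.0000] = 1.4723; exercise value = 0.0000 ≤ continuation, so V_0 = 1.4723

£1.47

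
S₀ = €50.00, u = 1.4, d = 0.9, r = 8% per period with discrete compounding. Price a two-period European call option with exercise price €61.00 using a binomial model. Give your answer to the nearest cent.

€4.90

Risk-neutral probability p = (1 + 0.08 − 0.9)/(1.4 − 0.9) = 0.1800/0.5000 = 0.3600
Terminal stock prices: S_uu = 98, S_ud = 63, S_dd = 40.5
Terminal payoffs (S − K): max(37, 0) = 37, max(2, 0) = 2, max(-20.5, 0) = 0
Node u (S = 70): V_u = 1/1.08·[0.3600·37.0000 + 0.6400·2.0000] = 13.5185
Node d (S = 45): V_d = 1/1.08·[0.3600·2.0000 + 0.6400·0.0000] = 0.6667
Node 0 (S = 50): V_0 = 1/1.08·[0.3600·13.5185 + 0.6400·0.6667] = 4.9012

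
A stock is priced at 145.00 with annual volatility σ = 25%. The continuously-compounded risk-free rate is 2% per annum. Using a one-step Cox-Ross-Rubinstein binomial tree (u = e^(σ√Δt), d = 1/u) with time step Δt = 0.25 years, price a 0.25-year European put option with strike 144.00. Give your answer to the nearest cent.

CRR parameters: u = e^(σ√Δt) = e^(0.25·√0.25) = 1.1331, d = 1/u = 0.8825
Per-period rate: rΔt = 0.02·0.25 = 0.005, so R = e^0.005 = 1.0050
Risk-neutral probability p = (e^0.005 − 0.8825)/(1.1331 − 0.8825) = 0.1225/0.2507 = 0.4888
Terminal stock prices: S_u = 164.3, S_d = 128
Terminal payoffs (K − S): max(-20.31, 0) = 0, max(16.04, 0) = 16.04
Node 0 (S = 145): V_0 = e^(−0.005)·[0.4888·0.0000 + 0.5112·16.0379] = 8.1579

8.16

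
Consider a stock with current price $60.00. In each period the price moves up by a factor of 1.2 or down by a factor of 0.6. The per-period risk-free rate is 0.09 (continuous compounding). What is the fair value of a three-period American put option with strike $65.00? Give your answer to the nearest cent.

$8.52

Risk-neutral probability p = (e^0.09 − 0.6)/(1.2 − 0.6) = 0.4942/0.6000 = 0.8236
Terminal stock prices: S_uuu = 103.7, S_uud = 51.84, S_udd = 25.92, S_ddd = 12.96
Terminal payoffs (K − S): max(-38.68, 0) = 0, max(13.16, 0) = 13.16, max(39.08, 0) = 39.08, max(52.04, 0) = 52.04
Node uu (S = 86.4): continuation = e^(−0.09)·[0.8236·0.0000 + 0.1764·13.1600] = 2.1213; exercise value = 0.0000 ≤ continuation, so V_uu = 2.1213
Node ud (S = 43.2): continuation = e^(−0.09)·[0.8236·13.1600 + 0.1764·39.0800] = 16.2055; exercise value = 21.8000 > continuation, so V_ud = 21.8000 (exercise)
Node dd (S = 21.6): continuation = e^(−0.09)·[0.8236·39.0800 + 0.1764·52.0400] = 37.8055; exercise value = 43.4000 > continuation, so V_dd = 43.4000 (exercise)
Node u (S = 72): continuation = e^(−0.09)·[0.8236·2.1213 + 0.1764·21.8000] = 5.1109; exercise value = 0.0000 ≤ continuation, so V_u = 5.1109
Node d (S = 36): continuation = e^(−0.09)·[0.8236·21.8000 + 0.1764·43.4000] = 23.4055; exercise value = 29.0000 > continuation, so V_d = 29.0000 (exercise)
Node 0 (S = 60): continuation = e^(−0.09)·[0.8236·5.1109 + 0.1764·29.0000] = 8.5218; exercise value = 5.0000 ≤ continuation, so V_0 = 8.5218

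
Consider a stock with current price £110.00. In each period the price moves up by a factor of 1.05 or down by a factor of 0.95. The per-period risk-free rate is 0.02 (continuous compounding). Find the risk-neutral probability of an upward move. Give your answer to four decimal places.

p = 0.7020

Risk-neutral probability p = (e^0.02 − 0.95)/(1.05 − 0.95) = 0.0702/0.1000 = 0.7020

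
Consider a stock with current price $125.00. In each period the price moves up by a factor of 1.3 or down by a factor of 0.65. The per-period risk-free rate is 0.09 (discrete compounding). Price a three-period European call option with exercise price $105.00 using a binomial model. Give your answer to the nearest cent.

$51.71

Risk-neutral probability p = (1 + 0.09 − 0.65)/(1.3 − 0.65) = 0.4400/0.6500 = 0.6769
Terminal stock prices: S_uuu = 274.6, S_uud = 137.3, S_udd = 68.66, S_ddd = 34.33
Terminal payoffs (S − K): max(169.6, 0) = 169.6, max(32.31, 0) = 32.31, max(-36.34, 0) = 0, max(-70.67, 0) = 0
Node uu (S = 211.3): V_uu = 1/1.09·[0.6769·169.6250 + 0.3231·32.3125] = 114.9197
Node ud (S = 105.6): V_ud = 1/1.09·[0.6769·32.3125 + 0.3231·0.0000] = 20.0670
Node dd (S = 52.81): V_dd = 1/1.09·[0.6769·0.0000 + 0.3231·0.0000] = 0.0000
Node u (S = 162.5): V_u = 1/1.09·[0.6769·114.9197 + 0.3231·20.0670] = 77.3165
Node d (S = 81.25): V_d = 1/1.09·[0.6769·20.0670 + 0.3231·0.0000] = 12.4622
Node 0 (S = 125): V_0 = 1/1.09·[0.6769·77.3165 + 0.3231·12.4622] = 51.7097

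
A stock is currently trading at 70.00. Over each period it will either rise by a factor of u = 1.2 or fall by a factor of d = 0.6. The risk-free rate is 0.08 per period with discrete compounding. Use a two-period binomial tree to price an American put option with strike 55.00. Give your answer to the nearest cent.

3.04

Risk-neutral probability p = (1 + 0.08 − 0.6)/(1.2 − 0.6) = 0.4800/0.6000 = 0.8000
Terminal stock prices: S_uu = 100.8, S_ud = 50.4, S_dd = 25.2
Terminal payoffs (K − S): max(-45.8, 0) = 0, max(4.6, 0) = 4.6, max(29.8, 0) = 29.8
Node u (S = 84): continuation = 1/1.08·[0.8000·0.0000 + 0.2000·4.6000] = 0.8519; exercise value = 0.0000 ≤ continuation, so V_u = 0.8519
Node d (S = 42): continuation = 1/1.08·[0.8000·4.6000 + 0.2000·29.8000] = 8.9259; exercise value = 13.0000 > continuation, so V_d = 13.0000 (exercise)
Node 0 (S = 70): continuation = 1/1.08·[0.8000·0.8519 + 0.2000·13.0000] = 3.0384; exercise value = 0.0000 ≤ continuation, so V_0 = 3.0384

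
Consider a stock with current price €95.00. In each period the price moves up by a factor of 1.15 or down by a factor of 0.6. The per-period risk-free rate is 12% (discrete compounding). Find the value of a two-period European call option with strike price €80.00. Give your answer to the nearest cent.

€32.52

Risk-neutral probability p = (1 + 0.12 − 0.6)/(1.15 − 0.6) = 0.5200/0.5500 = 0.9455
Terminal stock prices: S_uu = 125.6, S_ud = 65.55, S_dd = 34.2
Terminal payoffs (S − K): max(45.64, 0) = 45.64, max(-14.45, 0) = 0, max(-45.8, 0) = 0
Node u (S = 109.2): V_u = 1/1.12·[0.9455·45.6375 + 0.0545·0.0000] = 38.5252
Node d (S = 57): V_d = 1/1.12·[0.9455·0.0000 + 0.0545·0.0000] = 0.0000
Node 0 (S = 95): V_0 = 1/1.12·[0.9455·38.5252 + 0.0545·0.0000] = 32.5212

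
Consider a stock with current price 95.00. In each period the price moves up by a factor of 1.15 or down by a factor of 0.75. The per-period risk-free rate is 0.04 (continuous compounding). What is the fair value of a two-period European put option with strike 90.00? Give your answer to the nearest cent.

Risk-neutral probability p = (e^0.04 − 0.75)/(1.15 − 0.75) = 0.2908/0.4000 = 0.7270
Terminal stock prices: S_uu = 125.6, S_ud = 81.94, S_dd = 53.44
Terminal payoffs (K − S): max(-35.64, 0) = 0, max(8.063, 0) = 8.063, max(36.56, 0) = 36.56
Node u (S = 109.2): V_u = e^(−0.04)·[0.7270·0.0000 + 0.2730·8.0625] = 2.1145
Node d (S = 71.25): V_d = e^(−0.04)·[0.7270·8.0625 + 0.2730·36.5625] = 15.2210
Node 0 (S = 95): V_0 = e^(−0.04)·[0.7270·2.1145 + 0.2730·15.2210] = 5.4691

5.47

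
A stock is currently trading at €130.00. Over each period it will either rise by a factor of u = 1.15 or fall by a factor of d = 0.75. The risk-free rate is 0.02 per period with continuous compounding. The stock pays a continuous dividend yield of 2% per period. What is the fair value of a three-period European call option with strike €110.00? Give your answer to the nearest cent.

€28.01

Per-period risk-free factor R = e^0.02 = 1.0202; dividend-adjusted growth = e^(0.02−0.02) = 1.0000.
Risk-neutral probability p = (1.0000 − 0.75)/(1.15 − 0.75) = 0.2500/0.4000 = 0.6250
Terminal stock prices: S_uuu = 197.7, S_uud = 128.9, S_udd = 84.09, S_ddd = 54.84
Terminal payoffs (S − K): max(87.71, 0) = 87.71, max(18.94, 0) = 18.94, max(-25.91, 0) = 0, max(-55.16, 0) = 0
Node uu (S = 171.9): V_uu = e^(−0.02)·[0.6250·87.7137 + 0.3750·18.9437] = 60.6988
Node ud (S = 112.1): V_ud = e^(−0.02)·[0.6250·18.9437 + 0.3750·0.0000] = 11.6054
Node dd (S = 73.12): V_dd = e^(−0.02)·[0.6250·0.0000 + 0.3750·0.0000] = 0.0000
Node u (S = 149.5): V_u = e^(−0.02)·[0.6250·60.6988 + 0.3750·11.6054] = 41.4514
Node d (S = 97.5): V_d = e^(−0.02)·[0.6250·11.6054 + 0.3750·0.0000] = 7.1097
Node 0 (S = 130): V_0 = e^(−0.02)·[0.6250·41.4514 + 0.3750·7.1097] = 28.0075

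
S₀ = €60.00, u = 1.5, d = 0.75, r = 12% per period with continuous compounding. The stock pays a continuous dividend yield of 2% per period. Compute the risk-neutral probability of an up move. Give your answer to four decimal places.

Per-period risk-free factor R = e^0.12 = 1.1275; dividend-adjusted growth = e^(0.12−0.02) = 1.1052.
Risk-neutral probability p = (1.1052 − 0.75)/(1.5 − 0.75) = 0.3552/0.7500 = 0.4736

p = 0.4736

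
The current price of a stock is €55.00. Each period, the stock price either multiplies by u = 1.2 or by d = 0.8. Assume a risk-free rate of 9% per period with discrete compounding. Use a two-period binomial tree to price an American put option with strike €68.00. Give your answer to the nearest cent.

Risk-neutral probability p = (1 + 0.09 − 0.8)/(1.2 − 0.8) = 0.2900/0.4000 = 0.7250
Terminal stock prices: S_uu = 79.2, S_ud = 52.8, S_dd = 35.2
Terminal payoffs (K − S): max(-11.2, 0) = 0, max(15.2, 0) = 15.2, max(32.8, 0) = 32.8
Node u (S = 66): continuation = 1/1.09·[0.7250·0.0000 + 0.2750·15.2000] = 3.8349; exercise value = 2.0000 ≤ continuation, so V_u = 3.8349
Node d (S = 44): continuation = 1/1.09·[0.7250·15.2000 + 0.2750·32.8000] = 18.3853; exercise value = 24.0000 > continuation, so V_d = 24.0000 (exercise)
Node 0 (S = 55): continuation = 1/1.09·[0.7250·3.8349 + 0.2750·24.0000] = 8.6058; exercise value = 13.0000 > continuation, so V_0 = 13.0000 (exercise)

€13.00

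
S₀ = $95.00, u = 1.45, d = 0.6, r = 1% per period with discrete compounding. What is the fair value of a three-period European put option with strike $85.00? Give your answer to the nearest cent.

$22.01

Risk-neutral probability p = (1 + 0.01 − 0.6)/(1.45 − 0.6) = 0.4100/0.8500 = 0.4824
Terminal stock prices: S_uuu = 289.6, S_uud = 119.8, S_udd = 49.59, S_ddd = 20.52
Terminal payoffs (K − S): max(-204.6, 0) = 0, max(-34.84, 0) = 0, max(35.41, 0) = 35.41, max(64.48, 0) = 64.48
Node uu (S = 199.7): V_uu = 1/1.01·[0.4824·0.0000 + 0.5176·0.0000] = 0.0000
Node ud (S = 82.65): V_ud = 1/1.01·[0.4824·0.0000 + 0.5176·35.4100] = 18.1484
Node dd (S = 34.2): V_dd = 1/1.01·[0.4824·35.4100 + 0.5176·64.4800] = 49.9584
Node u (S = 137.8): V_u = 1/1.01·[0.4824·0.0000 + 0.5176·18.1484] = 9.3015
Node d (S = 57): V_d = 1/1.01·[0.4824·18.1484 + 0.5176·49.9584] = 34.2720
Node 0 (S = 95): V_0 = 1/1.01·[0.4824·9.3015 + 0.5176·34.2720] = 22.0073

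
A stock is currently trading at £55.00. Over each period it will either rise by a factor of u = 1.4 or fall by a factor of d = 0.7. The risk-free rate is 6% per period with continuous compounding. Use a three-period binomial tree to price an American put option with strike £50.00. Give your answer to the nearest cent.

£7.24

Risk-neutral probability p = (e^0.06 − 0.7)/(1.4 − 0.7) = 0.3618/0.7000 = 0.5169
Terminal stock prices: S_uuu = 150.9, S_uud = 75.46, S_udd = 37.73, S_ddd = 18.86
Terminal payoffs (K − S): max(-100.9, 0) = 0, max(-25.46, 0) = 0, max(12.27, 0) = 12.27, max(31.14, 0) = 31.14
Node uu (S = 107.8): continuation = e^(−0.06)·[0.5169·0.0000 + 0.4831·0.0000] = 0.0000; exercise value = 0.0000 ≤ continuation, so V_uu = 0.0000
Node ud (S = 53.9): continuation = e^(−0.06)·[0.5169·0.0000 + 0.4831·12.2700] = 5.5823; exercise value = 0.0000 ≤ continuation, so V_ud = 5.5823
Node dd (S = 26.95): continuation = e^(−0.06)·[0.5169·12.2700 + 0.4831·31.1350] = 20.1382; exercise value = 23.0500 > continuation, so V_dd = 23.0500 (exercise)
Node u (S = 77): continuation = e^(−0.06)·[0.5169·0.0000 + 0.4831·5.5823] = 2.5397; exercise value = 0.0000 ≤ continuation, so V_u = 2.5397
Node d (S = 38.5): continuation = e^(−0.06)·[0.5169·5.5823 + 0.4831·23.0500] = 13.2043; exercise value = 11.5000 ≤ continuation, so V_d = 13.2043
Node 0 (S = 55): continuation = e^(−0.06)·[0.5169·2.5397 + 0.4831·13.2043] = 7.2437; exercise value = 0.0000 ≤ continuation, so V_0 = 7.2437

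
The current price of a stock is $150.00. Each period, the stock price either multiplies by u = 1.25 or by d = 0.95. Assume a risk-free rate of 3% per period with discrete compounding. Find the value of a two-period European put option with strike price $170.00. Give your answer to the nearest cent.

$17.55

Risk-neutral probability p = (1 + 0.03 − 0.95)/(1.25 − 0.95) = 0.0800/0.3000 = 0.2667
Terminal stock prices: S_uu = 234.4, S_ud = 178.1, S_dd = 135.4
Terminal payoffs (K − S): max(-64.38, 0) = 0, max(-8.125, 0) = 0, max(34.62, 0) = 34.62
Node u (S = 187.5): V_u = 1/1.03·[0.2667·0.0000 + 0.7333·0.0000] = 0.0000
Node d (S = 142.5): V_d = 1/1.03·[0.2667·0.0000 + 0.7333·34.6250] = 24.6521
Node 0 (S = 150): V_0 = 1/1.03·[0.2667·0.0000 + 0.7333·24.6521] = 17.5517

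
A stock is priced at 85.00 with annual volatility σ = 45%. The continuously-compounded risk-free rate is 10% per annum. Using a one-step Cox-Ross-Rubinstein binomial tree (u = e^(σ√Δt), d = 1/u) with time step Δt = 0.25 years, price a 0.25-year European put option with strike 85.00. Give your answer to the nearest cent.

8.36

CRR parameters: u = e^(σ√Δt) = e^(0.45·√0.25) = 1.2523, d = 1/u = 0.7985
Per-period rate: rΔt = 0.1·0.25 = 0.025, so R = e^0.025 = 1.0253
Risk-neutral probability p = (e^0.025 − 0.7985)/(1.2523 − 0.7985) = 0.2268/0.4538 = 0.4998
Terminal stock prices: S_u = 106.4, S_d = 67.87
Terminal payoffs (K − S): max(-21.45, 0) = 0, max(17.13, 0) = 17.13
Node 0 (S = 85): V_0 = e^(−0.025)·[0.4998·0.0000 + 0.5002·17.1261] = 8.3555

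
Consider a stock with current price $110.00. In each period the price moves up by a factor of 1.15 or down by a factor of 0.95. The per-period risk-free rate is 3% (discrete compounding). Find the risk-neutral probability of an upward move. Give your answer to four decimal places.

p = 0.4000

Risk-neutral probability p = (1 + 0.03 − 0.95)/(1.15 − 0.95) = 0.0800/0.2000 = 0.4000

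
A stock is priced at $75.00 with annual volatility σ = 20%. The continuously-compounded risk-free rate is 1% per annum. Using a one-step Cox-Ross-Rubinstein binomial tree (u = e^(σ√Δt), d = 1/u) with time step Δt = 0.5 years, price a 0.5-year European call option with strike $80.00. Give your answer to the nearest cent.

$3.07

CRR parameters: u = e^(σ√Δt) = e^(0.2·√0.5) = 1.1519, d = 1/u = 0.8681
Per-period rate: rΔt = 0.01·0.5 = 0.005, so R = e^0.005 = 1.0050
Risk-neutral probability p = (e^0.005 − 0.8681)/(1.1519 − 0.8681) = 0.1369/0.2838 = 0.4824
Terminal stock prices: S_u = 86.39, S_d = 65.11
Terminal payoffs (S − K): max(6.393, 0) = 6.393, max(-14.89, 0) = 0
Node 0 (S = 75): V_0 = e^(−0.005)·[0.4824·6.3932 + 0.5176·0.0000] = 3.0685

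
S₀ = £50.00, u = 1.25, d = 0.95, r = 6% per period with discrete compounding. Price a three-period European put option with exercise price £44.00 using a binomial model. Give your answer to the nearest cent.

Risk-neutral probability p = (1 + 0.06 − 0.95)/(1.25 − 0.95) = 0.1100/0.3000 = 0.3667
Terminal stock prices: S_uuu = 97.66, S_uud = 74.22, S_udd = 56.41, S_ddd = 42.87
Terminal payoffs (K − S): max(-53.66, 0) = 0, max(-30.22, 0) = 0, max(-12.41, 0) = 0, max(1.131, 0) = 1.131
Node uu (S = 78.12): V_uu = 1/1.06·[0.3667·0.0000 + 0.6333·0.0000] = 0.0000
Node ud (S = 59.38): V_ud = 1/1.06·[0.3667·0.0000 + 0.6333·0.0000] = 0.0000
Node dd (S = 45.12): V_dd = 1/1.06·[0.3667·0.0000 + 0.6333·1.1313] = 0.6759
Node u (S = 62.5): V_u = 1/1.06·[0.3667·0.0000 + 0.6333·0.0000] = 0.0000
Node d (S = 47.5): V_d = 1/1.06·[0.3667·0.0000 + 0.6333·0.6759] = 0.4038
Node 0 (S = 50): V_0 = 1/1.06·[0.3667·0.0000 + 0.6333·0.4038] = 0.2413

£0.24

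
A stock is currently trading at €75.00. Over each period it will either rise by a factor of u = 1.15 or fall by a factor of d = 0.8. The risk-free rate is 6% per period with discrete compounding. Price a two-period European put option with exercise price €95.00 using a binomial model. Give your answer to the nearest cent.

€11.61

Risk-neutral probability p = (1 + 0.06 − 0.8)/(1.15 − 0.8) = 0.2600/0.3500 = 0.7429
Terminal stock prices: S_uu = 99.19, S_ud = 69, S_dd = 48
Terminal payoffs (K − S): max(-4.187, 0) = 0, max(26, 0) = 26, max(47, 0) = 47
Node u (S = 86.25): V_u = 1/1.06·[0.7429·0.0000 + 0.2571·26.0000] = 6.3073
Node d (S = 60): V_d = 1/1.06·[0.7429·26.0000 + 0.2571·47.0000] = 29.6226
Node 0 (S = 75): V_0 = 1/1.06·[0.7429·6.3073 + 0.2571·29.6226] = 11.6063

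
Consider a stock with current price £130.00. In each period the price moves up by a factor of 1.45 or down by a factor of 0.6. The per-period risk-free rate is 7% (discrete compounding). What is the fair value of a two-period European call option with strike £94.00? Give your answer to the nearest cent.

£56.14

Risk-neutral probability p = (1 + 0.07 − 0.6)/(1.45 − 0.6) = 0.4700/0.8500 = 0.5529
Terminal stock prices: S_uu = 273.3, S_ud = 113.1, S_dd = 46.8
Terminal payoffs (S − K): max(179.3, 0) = 179.3, max(19.1, 0) = 19.1, max(-47.2, 0) = 0
Node u (S = 188.5): V_u = 1/1.07·[0.5529·179.3250 + 0.4471·19.1000] = 100.6495
Node d (S = 78): V_d = 1/1.07·[0.5529·19.1000 + 0.4471·0.0000] = 9.8703
Node 0 (S = 130): V_0 = 1/1.07·[0.5529·100.6495 + 0.4471·9.8703] = 56.1363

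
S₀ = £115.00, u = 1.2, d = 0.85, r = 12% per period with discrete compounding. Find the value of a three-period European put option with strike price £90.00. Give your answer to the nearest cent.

£0.16

Risk-neutral probability p = (1 + 0.12 − 0.85)/(1.2 − 0.85) = 0.2700/0.3500 = 0.7714
Terminal stock prices: S_uuu = 198.7, S_uud = 140.8, S_udd = 99.7, S_ddd = 70.62
Terminal payoffs (K − S): max(-108.7, 0) = 0, max(-50.76, 0) = 0, max(-9.705, 0) = 0, max(19.38, 0) = 19.38
Node uu (S = 165.6): V_uu = 1/1.12·[0.7714·0.0000 + 0.2286·0.0000] = 0.0000
Node ud (S = 117.3): V_ud = 1/1.12·[0.7714·0.0000 + 0.2286·0.0000] = 0.0000
Node dd (S = 83.09): V_dd = 1/1.12·[0.7714·0.0000 + 0.2286·19.3756] = 3.9542
Node u (S = 138): V_u = 1/1.12·[0.7714·0.0000 + 0.2286·0.0000] = 0.0000
Node d (S = 97.75): V_d = 1/1.12·[0.7714·0.0000 + 0.2286·3.9542] = 0.8070
Node 0 (S = 115): V_0 = 1/1.12·[0.7714·0.0000 + 0.2286·0.8070] = 0.1647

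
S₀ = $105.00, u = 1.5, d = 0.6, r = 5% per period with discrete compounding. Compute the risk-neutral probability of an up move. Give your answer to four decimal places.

Risk-neutral probability p = (1 + 0.05 − 0.6)/(1.5 − 0.6) = 0.4500/0.9000 = 0.5000

p = 0.5000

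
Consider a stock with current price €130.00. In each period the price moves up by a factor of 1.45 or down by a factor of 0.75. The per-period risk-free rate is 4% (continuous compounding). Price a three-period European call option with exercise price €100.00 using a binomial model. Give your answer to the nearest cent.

€49.31

Risk-neutral probability p = (e^0.04 − 0.75)/(1.45 − 0.75) = 0.2908/0.7000 = 0.4154
Terminal stock prices: S_uuu = 396.3, S_uud = 205, S_udd = 106, S_ddd = 54.84
Terminal payoffs (S − K): max(296.3, 0) = 296.3, max(105, 0) = 105, max(6.031, 0) = 6.031, max(-45.16, 0) = 0
Node uu (S = 273.3): V_uu = e^(−0.04)·[0.4154·296.3212 + 0.5846·104.9937] = 177.2461
Node ud (S = 141.4): V_ud = e^(−0.04)·[0.4154·104.9937 + 0.5846·6.0312] = 45.2961
Node dd (S = 73.12): V_dd = e^(−0.04)·[0.4154·6.0312 + 0.5846·0.0000] = 2.4074
Node u (S = 188.5): V_u = e^(−0.04)·[0.4154·177.2461 + 0.5846·45.2961] = 96.1884
Node d (S = 97.5): V_d = e^(−0.04)·[0.4154·45.2961 + 0.5846·2.4074] = 19.4322
Node 0 (S = 130): V_0 = e^(−0.04)·[0.4154·96.1884 + 0.5846·19.4322] = 49.3078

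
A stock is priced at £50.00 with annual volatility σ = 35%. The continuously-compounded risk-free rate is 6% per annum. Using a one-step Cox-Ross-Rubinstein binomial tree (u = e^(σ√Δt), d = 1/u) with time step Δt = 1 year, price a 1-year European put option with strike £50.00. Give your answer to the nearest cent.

CRR parameters: u = e^(σ√Δt) = e^(0.35·√1) = 1.4191, d = 1/u = 0.7047
Per-period rate: rΔt = 0.06·1 = 0.06, so R = e^0.06 = 1.0618
Risk-neutral probability p = (e^0.06 − 0.7047)/(1.4191 − 0.7047) = 0.3571/0.7144 = 0.4999
Terminal stock prices: S_u = 70.95, S_d = 35.23
Terminal payoffs (K − S): max(-20.95, 0) = 0, max(14.77, 0) = 14.77
Node 0 (S = 50): V_0 = e^(−0.06)·[0.4999·0.0000 + 0.5001·14.7656] = 6.9537

£6.95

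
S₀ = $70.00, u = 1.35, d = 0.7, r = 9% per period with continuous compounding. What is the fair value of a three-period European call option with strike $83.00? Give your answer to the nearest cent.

Risk-neutral probability p = (e^0.09 − 0.7)/(1.35 − 0.7) = 0.3942/0.6500 = 0.6064
Terminal stock prices: S_uuu = 172.2, S_uud = 89.3, S_udd = 46.3, S_ddd = 24.01
Terminal payoffs (S − K): max(89.23, 0) = 89.23, max(6.303, 0) = 6.303, max(-36.7, 0) = 0, max(-58.99, 0) = 0
Node uu (S = 127.6): V_uu = e^(−0.09)·[0.6064·89.2263 + 0.3936·6.3025] = 51.7187
Node ud (S = 66.15): V_ud = e^(−0.09)·[0.6064·6.3025 + 0.3936·0.0000] = 3.4930
Node dd (S = 34.3): V_dd = e^(−0.09)·[0.6064·0.0000 + 0.3936·0.0000] = 0.0000
Node u (S = 94.5): V_u = e^(−0.09)·[0.6064·51.7187 + 0.3936·3.4930] = 29.9204
Node d (S = 49): V_d = e^(−0.09)·[0.6064·3.4930 + 0.3936·0.0000] = 1.9359
Node 0 (S = 70): V_0 = e^(−0.09)·[0.6064·29.9204 + 0.3936·1.9359] = 17.2791

$17.28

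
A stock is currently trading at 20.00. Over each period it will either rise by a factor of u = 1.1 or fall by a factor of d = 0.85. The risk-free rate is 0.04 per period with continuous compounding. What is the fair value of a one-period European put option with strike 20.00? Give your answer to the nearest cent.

Risk-neutral probability p = (e^0.04 − 0.85)/(1.1 − 0.85) = 0.1908/0.2500 = 0.7632
Terminal stock prices: S_u = 22, S_d = 17
Terminal payoffs (K − S): max(-2, 0) = 0, max(3, 0) = 3
Node 0 (S = 20): V_0 = e^(−0.04)·[0.7632·0.0000 + 0.2368·3.0000] = 0.6824

0.68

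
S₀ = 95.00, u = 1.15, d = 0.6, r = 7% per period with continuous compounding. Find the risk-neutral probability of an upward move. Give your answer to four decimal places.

p = 0.8591

Risk-neutral probability p = (e^0.07 − 0.6)/(1.15 − 0.6) = 0.4725/0.5500 = 0.8591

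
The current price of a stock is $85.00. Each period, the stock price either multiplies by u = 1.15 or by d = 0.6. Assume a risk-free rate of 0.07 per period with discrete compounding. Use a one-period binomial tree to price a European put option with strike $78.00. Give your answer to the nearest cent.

$3.67

Risk-neutral probability p = (1 + 0.07 − 0.6)/(1.15 − 0.6) = 0.4700/0.5500 = 0.8545
Terminal stock prices: S_u = 97.75, S_d = 51
Terminal payoffs (K − S): max(-19.75, 0) = 0, max(27, 0) = 27
Node 0 (S = 85): V_0 = 1/1.07·[0.8545·0.0000 + 0.1455·27.0000] = 3.6703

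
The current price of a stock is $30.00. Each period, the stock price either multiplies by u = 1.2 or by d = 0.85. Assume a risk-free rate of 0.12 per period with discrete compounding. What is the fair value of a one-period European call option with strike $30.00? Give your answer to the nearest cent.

$4.13

Risk-neutral probability p = (1 + 0.12 − 0.85)/(1.2 − 0.85) = 0.2700/0.3500 = 0.7714
Terminal stock prices: S_u = 36, S_d = 25.5
Terminal payoffs (S − K): max(6, 0) = 6, max(-4.5, 0) = 0
Node 0 (S = 30): V_0 = 1/1.12·[0.7714·6.0000 + 0.2286·0.0000] = 4.1327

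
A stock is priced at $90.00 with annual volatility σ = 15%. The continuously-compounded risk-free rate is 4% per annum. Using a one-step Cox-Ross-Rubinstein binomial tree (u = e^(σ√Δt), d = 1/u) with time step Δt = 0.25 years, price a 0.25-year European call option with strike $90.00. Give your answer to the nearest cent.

$3.80

CRR parameters: u = e^(σ√Δt) = e^(0.15·√0.25) = 1.0779, d = 1/u = 0.9277
Per-period rate: rΔt = 0.04·0.25 = 0.01, so R = e^0.01 = 1.0101
Risk-neutral probability p = (e^0.01 − 0.9277)/(1.0779 − 0.9277) = 0.0823/0.1501 = 0.5482
Terminal stock prices: S_u = 97.01, S_d = 83.5
Terminal payoffs (S − K): max(7.01, 0) = 7.01, max(-6.503, 0) = 0
Node 0 (S = 90): V_0 = e^(−0.01)·[0.5482·7.0096 + 0.4518·0.0000] = 3.8044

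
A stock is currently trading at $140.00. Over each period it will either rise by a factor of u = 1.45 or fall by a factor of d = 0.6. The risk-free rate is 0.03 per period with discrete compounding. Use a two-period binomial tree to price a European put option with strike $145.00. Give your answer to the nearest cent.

Risk-neutral probability p = (1 + 0.03 − 0.6)/(1.45 − 0.6) = 0.4300/0.8500 = 0.5059
Terminal stock prices: S_uu = 294.4, S_ud = 121.8, S_dd = 50.4
Terminal payoffs (K − S): max(-149.4, 0) = 0, max(23.2, 0) = 23.2, max(94.6, 0) = 94.6
Node u (S = 203): V_u = 1/1.03·[0.5059·0.0000 + 0.4941·23.2000] = 11.1296
Node d (S = 84): V_d = 1/1.03·[0.5059·23.2000 + 0.4941·94.6000] = 56.7767
Node 0 (S = 140): V_0 = 1/1.03·[0.5059·11.1296 + 0.4941·56.7767] = 32.7036

$32.70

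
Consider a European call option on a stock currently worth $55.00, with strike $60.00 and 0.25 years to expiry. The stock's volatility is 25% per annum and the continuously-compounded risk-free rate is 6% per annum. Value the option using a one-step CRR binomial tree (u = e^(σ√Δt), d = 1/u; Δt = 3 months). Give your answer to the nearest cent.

$1.21

CRR parameters: u = e^(σ√Δt) = e^(0.25·√0.25) = 1.1331, d = 1/u = 0.8825
Per-period rate: rΔt = 0.06·0.25 = 0.015, so R = e^0.015 = 1.0151
Risk-neutral probability p = (e^0.015 − 0.8825)/(1.1331 − 0.8825) = 0.1326/0.2507 = 0.5291
Terminal stock prices: S_u = 62.32, S_d = 48.54
Terminal payoffs (S − K): max(2.323, 0) = 2.323, max(-11.46, 0) = 0
Node 0 (S = 55): V_0 = e^(−0.015)·[0.5291·2.3232 + 0.4709·0.0000] = 1.2109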